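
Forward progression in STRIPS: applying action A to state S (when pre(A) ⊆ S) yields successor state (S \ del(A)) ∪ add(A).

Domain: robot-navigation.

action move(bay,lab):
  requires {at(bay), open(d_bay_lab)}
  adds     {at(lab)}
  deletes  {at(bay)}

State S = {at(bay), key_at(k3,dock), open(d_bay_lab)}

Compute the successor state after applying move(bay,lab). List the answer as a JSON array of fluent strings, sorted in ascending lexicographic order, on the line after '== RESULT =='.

Compute (S \ del) ∪ add:
  pre ⊆ S: {at(bay), open(d_bay_lab)} ⊆ S  — applicable
  S \ del = {key_at(k3,dock), open(d_bay_lab)}
  ∪ add   = {at(lab), key_at(k3,dock), open(d_bay_lab)}

== RESULT ==
["at(lab)", "key_at(k3,dock)", "open(d_bay_lab)"]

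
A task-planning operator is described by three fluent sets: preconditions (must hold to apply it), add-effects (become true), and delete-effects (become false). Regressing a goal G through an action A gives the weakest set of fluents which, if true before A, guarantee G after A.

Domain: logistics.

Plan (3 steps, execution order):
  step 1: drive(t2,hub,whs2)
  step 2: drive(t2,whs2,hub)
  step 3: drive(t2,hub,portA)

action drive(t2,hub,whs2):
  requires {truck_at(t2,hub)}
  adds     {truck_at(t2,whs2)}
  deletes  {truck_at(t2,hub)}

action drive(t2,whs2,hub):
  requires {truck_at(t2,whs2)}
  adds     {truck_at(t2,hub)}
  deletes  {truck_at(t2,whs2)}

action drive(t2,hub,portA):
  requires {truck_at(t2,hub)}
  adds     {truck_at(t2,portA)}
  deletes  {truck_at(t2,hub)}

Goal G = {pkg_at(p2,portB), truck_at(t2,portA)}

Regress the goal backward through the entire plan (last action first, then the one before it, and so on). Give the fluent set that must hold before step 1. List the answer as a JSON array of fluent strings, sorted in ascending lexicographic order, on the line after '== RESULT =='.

Regress step by step:
  through step 3 (drive(t2,hub,portA)): drop {truck_at(t2,portA)}, keep {pkg_at(p2,portB)}, require {truck_at(t2,hub)}
    → {pkg_at(p2,portB), truck_at(t2,hub)}
  through step 2 (drive(t2,whs2,hub)): drop {truck_at(t2,hub)}, keep {pkg_at(p2,portB)}, require {truck_at(t2,whs2)}
    → {pkg_at(p2,portB), truck_at(t2,whs2)}
  through step 1 (drive(t2,hub,whs2)): drop {truck_at(t2,whs2)}, keep {pkg_at(p2,portB)}, require {truck_at(t2,hub)}
    → {pkg_at(p2,portB), truck_at(t2,hub)}

== RESULT ==
["pkg_at(p2,portB)", "truck_at(t2,hub)"]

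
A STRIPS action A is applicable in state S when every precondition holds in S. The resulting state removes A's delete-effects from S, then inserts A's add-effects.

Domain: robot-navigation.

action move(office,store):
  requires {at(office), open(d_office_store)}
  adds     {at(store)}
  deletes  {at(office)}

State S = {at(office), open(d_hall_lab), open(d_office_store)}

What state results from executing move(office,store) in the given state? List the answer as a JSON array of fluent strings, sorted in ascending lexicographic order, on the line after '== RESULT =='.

Compute (S \ del) ∪ add:
  pre ⊆ S: {at(office), open(d_office_store)} ⊆ S  — applicable
  S \ del = {open(d_hall_lab), open(d_office_store)}
  ∪ add   = {at(store), open(d_hall_lab), open(d_office_store)}

== RESULT ==
["at(store)", "open(d_hall_lab)", "open(d_office_store)"]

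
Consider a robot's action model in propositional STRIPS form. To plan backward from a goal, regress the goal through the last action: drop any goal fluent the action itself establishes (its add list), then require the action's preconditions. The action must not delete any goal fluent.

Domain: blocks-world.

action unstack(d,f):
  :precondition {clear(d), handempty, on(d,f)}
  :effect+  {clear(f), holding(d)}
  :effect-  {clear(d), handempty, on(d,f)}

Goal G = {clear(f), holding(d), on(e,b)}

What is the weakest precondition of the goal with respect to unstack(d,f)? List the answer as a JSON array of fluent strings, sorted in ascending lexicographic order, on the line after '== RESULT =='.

Regress:
  G ∩ del = {}  (empty — regression defined)
  G \ add = {clear(f), holding(d), on(e,b)} \ {clear(f), holding(d)} = {on(e,b)}
  ∪ pre   = {on(e,b)} ∪ {clear(d), handempty, on(d,f)}
          = {clear(d), handempty, on(d,f), on(e,b)}

== RESULT ==
["clear(d)", "handempty", "on(d,f)", "on(e,b)"]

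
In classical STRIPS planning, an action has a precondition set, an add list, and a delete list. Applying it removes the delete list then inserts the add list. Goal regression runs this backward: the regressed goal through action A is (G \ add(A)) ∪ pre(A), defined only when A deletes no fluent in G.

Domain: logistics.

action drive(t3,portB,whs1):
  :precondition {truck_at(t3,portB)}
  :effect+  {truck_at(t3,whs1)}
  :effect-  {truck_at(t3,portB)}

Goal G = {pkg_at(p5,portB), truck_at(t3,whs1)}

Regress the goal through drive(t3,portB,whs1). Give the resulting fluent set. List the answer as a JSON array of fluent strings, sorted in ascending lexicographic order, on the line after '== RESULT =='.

Regress:
  G ∩ del = {}  (empty — regression defined)
  G \ add = {pkg_at(p5,portB), truck_at(t3,whs1)} \ {truck_at(t3,whs1)} = {pkg_at(p5,portB)}
  ∪ pre   = {pkg_at(p5,portB)} ∪ {truck_at(t3,portB)}
          = {pkg_at(p5,portB), truck_at(t3,portB)}

== RESULT ==
["pkg_at(p5,portB)", "truck_at(t3,portB)"]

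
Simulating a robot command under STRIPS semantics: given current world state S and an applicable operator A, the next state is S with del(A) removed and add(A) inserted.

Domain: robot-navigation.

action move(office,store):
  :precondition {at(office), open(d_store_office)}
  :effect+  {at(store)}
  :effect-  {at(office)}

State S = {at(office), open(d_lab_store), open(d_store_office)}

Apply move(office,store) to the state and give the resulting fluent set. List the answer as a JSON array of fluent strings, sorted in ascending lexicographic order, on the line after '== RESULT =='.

Compute (S \ del) ∪ add:
  pre ⊆ S: {at(office), open(d_store_office)} ⊆ S  — applicable
  S \ del = {open(d_lab_store), open(d_store_office)}
  ∪ add   = {at(store), open(d_lab_store), open(d_store_office)}

== RESULT ==
["at(store)", "open(d_lab_store)", "open(d_store_office)"]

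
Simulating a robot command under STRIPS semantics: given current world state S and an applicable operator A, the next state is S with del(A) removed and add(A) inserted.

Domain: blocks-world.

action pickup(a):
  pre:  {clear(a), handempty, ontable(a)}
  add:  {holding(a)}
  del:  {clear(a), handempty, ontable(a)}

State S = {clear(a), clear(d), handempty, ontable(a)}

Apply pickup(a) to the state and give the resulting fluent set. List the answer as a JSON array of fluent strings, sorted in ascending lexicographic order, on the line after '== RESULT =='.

Progress:
  pre ⊆ S: {clear(a), handempty, ontable(a)} ⊆ S  — applicable
  S \ del = {clear(d)}
  ∪ add   = {clear(d), holding(a)}

== RESULT ==
["clear(d)", "holding(a)"]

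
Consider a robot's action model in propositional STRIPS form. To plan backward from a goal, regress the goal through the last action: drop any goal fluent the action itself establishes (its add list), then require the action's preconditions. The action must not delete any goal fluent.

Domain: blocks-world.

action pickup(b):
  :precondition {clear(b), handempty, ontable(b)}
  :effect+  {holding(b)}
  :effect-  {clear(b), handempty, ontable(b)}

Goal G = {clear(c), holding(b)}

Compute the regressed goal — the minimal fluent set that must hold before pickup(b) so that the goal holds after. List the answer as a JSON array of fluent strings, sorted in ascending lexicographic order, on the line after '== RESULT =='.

Compute (G \ add) ∪ pre:
  G ∩ del = {}  (empty — regression defined)
  G \ add = {clear(c), holding(b)} \ {holding(b)} = {clear(c)}
  ∪ pre   = {clear(c)} ∪ {clear(b), handempty, ontable(b)}
          = {clear(b), clear(c), handempty, ontable(b)}

== RESULT ==
["clear(b)", "clear(c)", "handempty", "ontable(b)"]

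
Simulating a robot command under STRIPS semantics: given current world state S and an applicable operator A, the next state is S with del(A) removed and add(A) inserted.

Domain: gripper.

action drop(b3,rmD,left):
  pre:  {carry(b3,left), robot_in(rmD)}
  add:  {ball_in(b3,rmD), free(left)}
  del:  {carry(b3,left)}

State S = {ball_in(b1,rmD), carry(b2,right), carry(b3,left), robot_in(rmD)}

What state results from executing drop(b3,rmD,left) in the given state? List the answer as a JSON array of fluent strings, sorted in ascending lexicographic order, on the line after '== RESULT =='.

Progress:
  pre ⊆ S: {carry(b3,left), robot_in(rmD)} ⊆ S  — applicable
  S \ del = {ball_in(b1,rmD), carry(b2,right), robot_in(rmD)}
  ∪ add   = {ball_in(b1,rmD), ball_in(b3,rmD), carry(b2,right), free(left), robot_in(rmD)}

== RESULT ==
["ball_in(b1,rmD)", "ball_in(b3,rmD)", "carry(b2,right)", "free(left)", "robot_in(rmD)"]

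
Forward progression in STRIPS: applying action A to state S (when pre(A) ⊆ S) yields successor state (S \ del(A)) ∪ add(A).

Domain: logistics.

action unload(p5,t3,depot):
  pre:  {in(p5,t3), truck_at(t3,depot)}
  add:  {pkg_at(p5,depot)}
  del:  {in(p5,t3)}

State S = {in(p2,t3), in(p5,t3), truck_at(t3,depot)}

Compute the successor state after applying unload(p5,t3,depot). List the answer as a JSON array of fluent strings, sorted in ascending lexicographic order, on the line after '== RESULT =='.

Compute (S \ del) ∪ add:
  pre ⊆ S: {in(p5,t3), truck_at(t3,depot)} ⊆ S  — applicable
  S \ del = {in(p2,t3), truck_at(t3,depot)}
  ∪ add   = {in(p2,t3), pkg_at(p5,depot), truck_at(t3,depot)}

== RESULT ==
["in(p2,t3)", "pkg_at(p5,depot)", "truck_at(t3,depot)"]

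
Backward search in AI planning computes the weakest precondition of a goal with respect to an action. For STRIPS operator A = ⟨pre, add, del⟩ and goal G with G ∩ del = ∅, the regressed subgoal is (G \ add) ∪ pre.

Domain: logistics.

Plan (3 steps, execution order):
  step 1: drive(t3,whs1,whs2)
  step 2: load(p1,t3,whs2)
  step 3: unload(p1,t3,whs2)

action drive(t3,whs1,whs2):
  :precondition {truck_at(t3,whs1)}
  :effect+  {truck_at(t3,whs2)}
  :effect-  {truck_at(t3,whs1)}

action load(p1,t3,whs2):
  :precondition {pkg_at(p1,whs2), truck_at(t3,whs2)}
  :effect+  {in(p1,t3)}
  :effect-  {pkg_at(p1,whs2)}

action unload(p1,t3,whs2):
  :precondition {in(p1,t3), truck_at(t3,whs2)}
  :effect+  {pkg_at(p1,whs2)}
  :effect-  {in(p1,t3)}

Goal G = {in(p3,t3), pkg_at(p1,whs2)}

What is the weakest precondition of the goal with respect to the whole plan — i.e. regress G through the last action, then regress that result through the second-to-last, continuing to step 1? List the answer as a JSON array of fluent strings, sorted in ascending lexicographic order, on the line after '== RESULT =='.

Regress step by step:
  through step 3 (unload(p1,t3,whs2)): drop {pkg_at(p1,whs2)}, keep {in(p3,t3)}, require {in(p1,t3), truck_at(t3,whs2)}
    → {in(p1,t3), in(p3,t3), truck_at(t3,whs2)}
  through step 2 (load(p1,t3,whs2)): drop {in(p1,t3)}, keep {in(p3,t3), truck_at(t3,whs2)}, require {pkg_at(p1,whs2), truck_at(t3,whs2)}
    → {in(p3,t3), pkg_at(p1,whs2), truck_at(t3,whs2)}
  through step 1 (drive(t3,whs1,whs2)): drop {truck_at(t3,whs2)}, keep {in(p3,t3), pkg_at(p1,whs2)}, require {truck_at(t3,whs1)}
    → {in(p3,t3), pkg_at(p1,whs2), truck_at(t3,whs1)}

== RESULT ==
["in(p3,t3)", "pkg_at(p1,whs2)", "truck_at(t3,whs1)"]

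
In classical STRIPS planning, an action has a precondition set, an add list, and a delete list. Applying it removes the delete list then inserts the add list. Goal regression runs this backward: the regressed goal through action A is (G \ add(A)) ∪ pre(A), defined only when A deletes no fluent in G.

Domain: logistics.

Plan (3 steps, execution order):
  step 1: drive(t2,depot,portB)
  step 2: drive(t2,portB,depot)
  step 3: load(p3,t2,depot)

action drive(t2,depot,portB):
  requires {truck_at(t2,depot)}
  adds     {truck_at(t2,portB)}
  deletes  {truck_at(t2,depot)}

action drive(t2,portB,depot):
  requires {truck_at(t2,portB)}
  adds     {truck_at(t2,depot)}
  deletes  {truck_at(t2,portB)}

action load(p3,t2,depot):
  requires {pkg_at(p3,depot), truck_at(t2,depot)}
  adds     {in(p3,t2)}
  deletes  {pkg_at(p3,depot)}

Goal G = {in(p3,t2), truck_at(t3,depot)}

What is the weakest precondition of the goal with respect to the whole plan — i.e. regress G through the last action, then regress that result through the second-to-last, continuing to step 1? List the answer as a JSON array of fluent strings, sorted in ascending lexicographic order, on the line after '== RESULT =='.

Work backward from the goal:
  through step 3 (load(p3,t2,depot)): drop {in(p3,t2)}, keep {truck_at(t3,depot)}, require {pkg_at(p3,depot), truck_at(t2,depot)}
    → {pkg_at(p3,depot), truck_at(t2,depot), truck_at(t3,depot)}
  through step 2 (drive(t2,portB,depot)): drop {truck_at(t2,depot)}, keep {pkg_at(p3,depot), truck_at(t3,depot)}, require {truck_at(t2,portB)}
    → {pkg_at(p3,depot), truck_at(t2,portB), truck_at(t3,depot)}
  through step 1 (drive(t2,depot,portB)): drop {truck_at(t2,portB)}, keep {pkg_at(p3,depot), truck_at(t3,depot)}, require {truck_at(t2,depot)}
    → {pkg_at(p3,depot), truck_at(t2,depot), truck_at(t3,depot)}

== RESULT ==
["pkg_at(p3,depot)", "truck_at(t2,depot)", "truck_at(t3,depot)"]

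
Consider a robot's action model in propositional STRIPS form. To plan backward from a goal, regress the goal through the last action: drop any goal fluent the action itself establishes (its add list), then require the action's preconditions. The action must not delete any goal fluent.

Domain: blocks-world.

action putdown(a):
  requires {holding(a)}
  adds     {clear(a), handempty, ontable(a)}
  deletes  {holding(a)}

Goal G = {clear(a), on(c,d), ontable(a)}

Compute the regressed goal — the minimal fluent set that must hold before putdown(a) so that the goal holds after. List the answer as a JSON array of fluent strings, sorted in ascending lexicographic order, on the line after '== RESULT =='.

Regress:
  G ∩ del = {}  (empty — regression defined)
  G \ add = {clear(a), on(c,d), ontable(a)} \ {clear(a), handempty, ontable(a)} = {on(c,d)}
  ∪ pre   = {on(c,d)} ∪ {holding(a)}
          = {holding(a), on(c,d)}

== RESULT ==
["holding(a)", "on(c,d)"]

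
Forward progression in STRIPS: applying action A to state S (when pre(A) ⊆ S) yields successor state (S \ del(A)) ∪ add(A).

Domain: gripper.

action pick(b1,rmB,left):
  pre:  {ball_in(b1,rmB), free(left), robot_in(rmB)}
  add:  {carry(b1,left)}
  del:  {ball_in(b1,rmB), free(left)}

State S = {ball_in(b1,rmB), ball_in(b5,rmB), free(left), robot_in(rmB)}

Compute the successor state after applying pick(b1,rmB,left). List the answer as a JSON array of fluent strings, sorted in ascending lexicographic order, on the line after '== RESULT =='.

Compute (S \ del) ∪ add:
  pre ⊆ S: {ball_in(b1,rmB), free(left), robot_in(rmB)} ⊆ S  — applicable
  S \ del = {ball_in(b5,rmB), robot_in(rmB)}
  ∪ add   = {ball_in(b5,rmB), carry(b1,left), robot_in(rmB)}

== RESULT ==
["ball_in(b5,rmB)", "carry(b1,left)", "robot_in(rmB)"]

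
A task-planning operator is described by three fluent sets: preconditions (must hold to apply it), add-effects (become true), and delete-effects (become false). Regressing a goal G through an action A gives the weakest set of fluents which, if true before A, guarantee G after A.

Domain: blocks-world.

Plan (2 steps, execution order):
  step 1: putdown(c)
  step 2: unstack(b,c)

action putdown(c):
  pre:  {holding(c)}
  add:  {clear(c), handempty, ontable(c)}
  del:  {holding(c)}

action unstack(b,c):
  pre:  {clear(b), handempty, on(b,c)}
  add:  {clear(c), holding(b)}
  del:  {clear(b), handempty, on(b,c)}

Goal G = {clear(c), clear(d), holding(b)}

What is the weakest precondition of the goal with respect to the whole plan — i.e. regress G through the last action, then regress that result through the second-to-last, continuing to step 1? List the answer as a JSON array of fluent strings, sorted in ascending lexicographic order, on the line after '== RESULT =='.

Work backward from the goal:
  through step 2 (unstack(b,c)): drop {clear(c), holding(b)}, keep {clear(d)}, require {clear(b), handempty, on(b,c)}
    → {clear(b), clear(d), handempty, on(b,c)}
  through step 1 (putdown(c)): drop {handempty}, keep {clear(b), clear(d), on(b,c)}, require {holding(c)}
    → {clear(b), clear(d), holding(c), on(b,c)}

== RESULT ==
["clear(b)", "clear(d)", "holding(c)", "on(b,c)"]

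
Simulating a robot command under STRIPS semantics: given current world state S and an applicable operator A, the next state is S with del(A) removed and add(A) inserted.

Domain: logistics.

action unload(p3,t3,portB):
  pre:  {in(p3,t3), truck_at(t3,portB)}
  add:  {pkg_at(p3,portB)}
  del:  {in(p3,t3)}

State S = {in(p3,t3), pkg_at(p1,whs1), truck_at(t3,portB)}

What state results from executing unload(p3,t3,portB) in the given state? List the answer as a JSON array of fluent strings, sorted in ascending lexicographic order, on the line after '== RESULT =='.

Progress:
  pre ⊆ S: {in(p3,t3), truck_at(t3,portB)} ⊆ S  — applicable
  S \ del = {pkg_at(p1,whs1), truck_at(t3,portB)}
  ∪ add   = {pkg_at(p1,whs1), pkg_at(p3,portB), truck_at(t3,portB)}

== RESULT ==
["pkg_at(p1,whs1)", "pkg_at(p3,portB)", "truck_at(t3,portB)"]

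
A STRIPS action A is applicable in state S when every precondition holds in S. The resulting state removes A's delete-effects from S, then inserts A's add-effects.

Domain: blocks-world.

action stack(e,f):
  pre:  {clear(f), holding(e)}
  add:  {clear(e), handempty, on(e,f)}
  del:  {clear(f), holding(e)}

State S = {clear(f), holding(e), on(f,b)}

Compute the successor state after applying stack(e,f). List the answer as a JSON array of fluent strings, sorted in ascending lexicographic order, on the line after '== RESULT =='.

Compute (S \ del) ∪ add:
  pre ⊆ S: {clear(f), holding(e)} ⊆ S  — applicable
  S \ del = {on(f,b)}
  ∪ add   = {clear(e), handempty, on(e,f), on(f,b)}

== RESULT ==
["clear(e)", "handempty", "on(e,f)", "on(f,b)"]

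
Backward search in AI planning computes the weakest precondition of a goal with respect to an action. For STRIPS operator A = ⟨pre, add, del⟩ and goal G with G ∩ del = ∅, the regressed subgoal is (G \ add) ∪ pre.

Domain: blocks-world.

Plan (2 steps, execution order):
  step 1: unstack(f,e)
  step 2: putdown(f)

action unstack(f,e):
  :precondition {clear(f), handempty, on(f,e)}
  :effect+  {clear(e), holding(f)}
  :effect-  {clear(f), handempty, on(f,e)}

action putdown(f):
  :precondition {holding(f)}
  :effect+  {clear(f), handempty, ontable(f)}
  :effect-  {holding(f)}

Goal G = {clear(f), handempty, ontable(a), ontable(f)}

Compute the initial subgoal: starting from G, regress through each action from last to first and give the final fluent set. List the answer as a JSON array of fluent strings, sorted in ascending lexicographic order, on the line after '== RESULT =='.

Regress step by step:
  through step 2 (putdown(f)): drop {clear(f), handempty, ontable(f)}, keep {ontable(a)}, require {holding(f)}
    → {holding(f), ontable(a)}
  through step 1 (unstack(f,e)): drop {holding(f)}, keep {ontable(a)}, require {clear(f), handempty, on(f,e)}
    → {clear(f), handempty, on(f,e), ontable(a)}

== RESULT ==
["clear(f)", "handempty", "on(f,e)", "ontable(a)"]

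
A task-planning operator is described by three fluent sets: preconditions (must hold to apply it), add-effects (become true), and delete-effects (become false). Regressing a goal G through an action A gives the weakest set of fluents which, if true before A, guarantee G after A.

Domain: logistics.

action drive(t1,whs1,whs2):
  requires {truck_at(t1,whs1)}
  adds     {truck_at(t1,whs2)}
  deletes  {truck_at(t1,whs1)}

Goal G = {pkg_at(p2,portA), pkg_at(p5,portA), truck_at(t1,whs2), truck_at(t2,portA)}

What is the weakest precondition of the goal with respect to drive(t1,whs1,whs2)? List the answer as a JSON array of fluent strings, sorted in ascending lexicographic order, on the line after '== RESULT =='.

Compute (G \ add) ∪ pre:
  G ∩ del = {}  (empty — regression defined)
  G \ add = {pkg_at(p2,portA), pkg_at(p5,portA), truck_at(t1,whs2), truck_at(t2,portA)} \ {truck_at(t1,whs2)} = {pkg_at(p2,portA), pkg_at(p5,portA), truck_at(t2,portA)}
  ∪ pre   = {pkg_at(p2,portA), pkg_at(p5,portA), truck_at(t2,portA)} ∪ {truck_at(t1,whs1)}
          = {pkg_at(p2,portA), pkg_at(p5,portA), truck_at(t1,whs1), truck_at(t2,portA)}

== RESULT ==
["pkg_at(p2,portA)", "pkg_at(p5,portA)", "truck_at(t1,whs1)", "truck_at(t2,portA)"]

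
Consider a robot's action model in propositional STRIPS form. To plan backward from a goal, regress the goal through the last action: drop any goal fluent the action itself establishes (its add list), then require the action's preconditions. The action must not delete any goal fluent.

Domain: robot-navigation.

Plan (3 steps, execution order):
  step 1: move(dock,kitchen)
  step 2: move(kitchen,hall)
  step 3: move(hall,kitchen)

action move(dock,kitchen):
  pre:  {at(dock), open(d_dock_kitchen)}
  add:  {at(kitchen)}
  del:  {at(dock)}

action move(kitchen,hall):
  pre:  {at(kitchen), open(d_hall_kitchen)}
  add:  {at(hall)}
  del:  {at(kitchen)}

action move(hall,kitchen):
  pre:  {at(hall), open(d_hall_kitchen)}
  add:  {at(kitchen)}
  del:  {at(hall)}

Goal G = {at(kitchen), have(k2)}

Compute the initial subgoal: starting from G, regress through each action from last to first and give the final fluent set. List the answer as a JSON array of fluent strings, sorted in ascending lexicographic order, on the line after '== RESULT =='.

Regress step by step:
  through step 3 (move(hall,kitchen)): drop {at(kitchen)}, keep {have(k2)}, require {at(hall), open(d_hall_kitchen)}
    → {at(hall), have(k2), open(d_hall_kitchen)}
  through step 2 (move(kitchen,hall)): drop {at(hall)}, keep {have(k2), open(d_hall_kitchen)}, require {at(kitchen), open(d_hall_kitchen)}
    → {at(kitchen), have(k2), open(d_hall_kitchen)}
  through step 1 (move(dock,kitchen)): drop {at(kitchen)}, keep {have(k2), open(d_hall_kitchen)}, require {at(dock), open(d_dock_kitchen)}
    → {at(dock), have(k2), open(d_dock_kitchen), open(d_hall_kitchen)}

== RESULT ==
["at(dock)", "have(k2)", "open(d_dock_kitchen)", "open(d_hall_kitchen)"]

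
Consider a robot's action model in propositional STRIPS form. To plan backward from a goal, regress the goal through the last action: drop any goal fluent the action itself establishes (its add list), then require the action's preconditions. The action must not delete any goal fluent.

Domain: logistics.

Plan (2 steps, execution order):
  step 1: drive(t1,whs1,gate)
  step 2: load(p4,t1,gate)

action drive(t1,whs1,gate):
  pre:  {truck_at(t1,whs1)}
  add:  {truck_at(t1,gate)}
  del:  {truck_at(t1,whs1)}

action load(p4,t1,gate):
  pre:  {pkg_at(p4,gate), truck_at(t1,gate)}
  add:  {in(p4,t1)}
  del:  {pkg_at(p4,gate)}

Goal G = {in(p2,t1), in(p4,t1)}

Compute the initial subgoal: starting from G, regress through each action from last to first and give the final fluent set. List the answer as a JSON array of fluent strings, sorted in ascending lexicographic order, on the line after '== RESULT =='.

Work backward from the goal:
  through step 2 (load(p4,t1,gate)): drop {in(p4,t1)}, keep {in(p2,t1)}, require {pkg_at(p4,gate), truck_at(t1,gate)}
    → {in(p2,t1), pkg_at(p4,gate), truck_at(t1,gate)}
  through step 1 (drive(t1,whs1,gate)): drop {truck_at(t1,gate)}, keep {in(p2,t1), pkg_at(p4,gate)}, require {truck_at(t1,whs1)}
    → {in(p2,t1), pkg_at(p4,gate), truck_at(t1,whs1)}

== RESULT ==
["in(p2,t1)", "pkg_at(p4,gate)", "truck_at(t1,whs1)"]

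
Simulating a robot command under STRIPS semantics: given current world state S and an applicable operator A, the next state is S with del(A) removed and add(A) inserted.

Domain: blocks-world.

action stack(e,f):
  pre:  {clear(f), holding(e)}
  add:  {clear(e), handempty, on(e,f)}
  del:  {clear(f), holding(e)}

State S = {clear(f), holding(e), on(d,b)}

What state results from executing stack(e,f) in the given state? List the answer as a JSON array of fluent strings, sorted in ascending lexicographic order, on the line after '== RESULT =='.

Progress:
  pre ⊆ S: {clear(f), holding(e)} ⊆ S  — applicable
  S \ del = {on(d,b)}
  ∪ add   = {clear(e), handempty, on(d,b), on(e,f)}

== RESULT ==
["clear(e)", "handempty", "on(d,b)", "on(e,f)"]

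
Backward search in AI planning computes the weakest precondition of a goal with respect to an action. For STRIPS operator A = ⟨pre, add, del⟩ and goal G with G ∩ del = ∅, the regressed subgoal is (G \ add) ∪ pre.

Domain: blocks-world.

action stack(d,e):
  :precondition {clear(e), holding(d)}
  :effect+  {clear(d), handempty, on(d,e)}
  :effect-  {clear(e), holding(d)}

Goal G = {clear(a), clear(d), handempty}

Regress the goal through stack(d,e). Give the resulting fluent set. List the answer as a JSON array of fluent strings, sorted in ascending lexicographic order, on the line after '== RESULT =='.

Regress:
  G ∩ del = {}  (empty — regression defined)
  G \ add = {clear(a), clear(d), handempty} \ {clear(d), handempty, on(d,e)} = {clear(a)}
  ∪ pre   = {clear(a)} ∪ {clear(e), holding(d)}
          = {clear(a), clear(e), holding(d)}

== RESULT ==
["clear(a)", "clear(e)", "holding(d)"]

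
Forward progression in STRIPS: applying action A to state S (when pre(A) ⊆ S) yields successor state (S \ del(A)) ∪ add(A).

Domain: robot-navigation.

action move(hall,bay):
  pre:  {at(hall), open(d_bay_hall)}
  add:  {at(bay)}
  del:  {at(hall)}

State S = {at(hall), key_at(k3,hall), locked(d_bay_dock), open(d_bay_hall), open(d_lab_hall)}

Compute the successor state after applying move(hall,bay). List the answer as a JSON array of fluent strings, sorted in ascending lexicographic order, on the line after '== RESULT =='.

Compute (S \ del) ∪ add:
  pre ⊆ S: {at(hall), open(d_bay_hall)} ⊆ S  — applicable
  S \ del = {key_at(k3,hall), locked(d_bay_dock), open(d_bay_hall), open(d_lab_hall)}
  ∪ add   = {at(bay), key_at(k3,hall), locked(d_bay_dock), open(d_bay_hall), open(d_lab_hall)}

== RESULT ==
["at(bay)", "key_at(k3,hall)", "locked(d_bay_dock)", "open(d_bay_hall)", "open(d_lab_hall)"]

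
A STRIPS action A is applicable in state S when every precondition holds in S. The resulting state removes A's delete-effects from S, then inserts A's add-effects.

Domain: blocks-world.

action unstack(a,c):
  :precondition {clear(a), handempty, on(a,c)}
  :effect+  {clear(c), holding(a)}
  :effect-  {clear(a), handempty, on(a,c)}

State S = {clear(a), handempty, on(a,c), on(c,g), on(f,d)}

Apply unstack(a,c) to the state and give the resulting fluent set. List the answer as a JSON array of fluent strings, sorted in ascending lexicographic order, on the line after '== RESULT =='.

Compute (S \ del) ∪ add:
  pre ⊆ S: {clear(a), handempty, on(a,c)} ⊆ S  — applicable
  S \ del = {on(c,g), on(f,d)}
  ∪ add   = {clear(c), holding(a), on(c,g), on(f,d)}

== RESULT ==
["clear(c)", "holding(a)", "on(c,g)", "on(f,d)"]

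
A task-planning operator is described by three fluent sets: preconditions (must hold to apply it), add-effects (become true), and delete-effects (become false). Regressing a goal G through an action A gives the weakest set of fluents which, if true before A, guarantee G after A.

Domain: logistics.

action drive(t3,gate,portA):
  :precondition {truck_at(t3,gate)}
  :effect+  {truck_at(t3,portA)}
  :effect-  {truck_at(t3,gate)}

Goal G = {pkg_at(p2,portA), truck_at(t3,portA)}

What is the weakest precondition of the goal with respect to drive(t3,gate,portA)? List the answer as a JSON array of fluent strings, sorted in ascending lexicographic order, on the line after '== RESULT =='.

Regress:
  G ∩ del = {}  (empty — regression defined)
  G \ add = {pkg_at(p2,portA), truck_at(t3,portA)} \ {truck_at(t3,portA)} = {pkg_at(p2,portA)}
  ∪ pre   = {pkg_at(p2,portA)} ∪ {truck_at(t3,gate)}
          = {pkg_at(p2,portA), truck_at(t3,gate)}

== RESULT ==
["pkg_at(p2,portA)", "truck_at(t3,gate)"]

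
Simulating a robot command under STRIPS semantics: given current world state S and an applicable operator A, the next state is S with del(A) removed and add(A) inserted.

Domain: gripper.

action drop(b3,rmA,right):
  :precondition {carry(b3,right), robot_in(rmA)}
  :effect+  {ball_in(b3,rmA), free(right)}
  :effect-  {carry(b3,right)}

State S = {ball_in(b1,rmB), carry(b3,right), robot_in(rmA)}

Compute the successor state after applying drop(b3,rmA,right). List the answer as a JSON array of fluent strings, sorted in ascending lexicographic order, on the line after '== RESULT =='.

Progress:
  pre ⊆ S: {carry(b3,right), robot_in(rmA)} ⊆ S  — applicable
  S \ del = {ball_in(b1,rmB), robot_in(rmA)}
  ∪ add   = {ball_in(b1,rmB), ball_in(b3,rmA), free(right), robot_in(rmA)}

== RESULT ==
["ball_in(b1,rmB)", "ball_in(b3,rmA)", "free(right)", "robot_in(rmA)"]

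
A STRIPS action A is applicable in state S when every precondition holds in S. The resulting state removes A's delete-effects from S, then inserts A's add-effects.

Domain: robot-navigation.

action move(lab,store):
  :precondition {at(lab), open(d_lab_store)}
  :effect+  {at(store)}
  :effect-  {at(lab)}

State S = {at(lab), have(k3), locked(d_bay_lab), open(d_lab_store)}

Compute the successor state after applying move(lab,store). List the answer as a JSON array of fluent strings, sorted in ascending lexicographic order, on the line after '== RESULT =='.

Progress:
  pre ⊆ S: {at(lab), open(d_lab_store)} ⊆ S  — applicable
  S \ del = {have(k3), locked(d_bay_lab), open(d_lab_store)}
  ∪ add   = {at(store), have(k3), locked(d_bay_lab), open(d_lab_store)}

== RESULT ==
["at(store)", "have(k3)", "locked(d_bay_lab)", "open(d_lab_store)"]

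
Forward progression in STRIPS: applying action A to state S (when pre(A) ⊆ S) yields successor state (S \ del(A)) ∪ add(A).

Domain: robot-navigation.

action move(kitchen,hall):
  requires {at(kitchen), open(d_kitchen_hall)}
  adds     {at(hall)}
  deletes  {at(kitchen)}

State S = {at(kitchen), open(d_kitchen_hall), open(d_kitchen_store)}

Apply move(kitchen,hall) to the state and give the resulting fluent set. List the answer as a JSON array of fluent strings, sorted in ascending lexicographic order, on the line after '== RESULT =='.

Compute (S \ del) ∪ add:
  pre ⊆ S: {at(kitchen), open(d_kitchen_hall)} ⊆ S  — applicable
  S \ del = {open(d_kitchen_hall), open(d_kitchen_store)}
  ∪ add   = {at(hall), open(d_kitchen_hall), open(d_kitchen_store)}

== RESULT ==
["at(hall)", "open(d_kitchen_hall)", "open(d_kitchen_store)"]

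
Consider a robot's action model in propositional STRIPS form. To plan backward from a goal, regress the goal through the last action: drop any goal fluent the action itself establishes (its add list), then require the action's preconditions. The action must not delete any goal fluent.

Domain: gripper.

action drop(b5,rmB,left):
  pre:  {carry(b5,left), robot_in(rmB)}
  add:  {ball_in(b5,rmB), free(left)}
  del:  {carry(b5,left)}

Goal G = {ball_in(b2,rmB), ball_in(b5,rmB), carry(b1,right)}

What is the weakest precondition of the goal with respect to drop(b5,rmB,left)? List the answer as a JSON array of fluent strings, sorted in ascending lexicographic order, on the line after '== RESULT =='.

Regress:
  G ∩ del = {}  (empty — regression defined)
  G \ add = {ball_in(b2,rmB), ball_in(b5,rmB), carry(b1,right)} \ {ball_in(b5,rmB), free(left)} = {ball_in(b2,rmB), carry(b1,right)}
  ∪ pre   = {ball_in(b2,rmB), carry(b1,right)} ∪ {carry(b5,left), robot_in(rmB)}
          = {ball_in(b2,rmB), carry(b1,right), carry(b5,left), robot_in(rmB)}

== RESULT ==
["ball_in(b2,rmB)", "carry(b1,right)", "carry(b5,left)", "robot_in(rmB)"]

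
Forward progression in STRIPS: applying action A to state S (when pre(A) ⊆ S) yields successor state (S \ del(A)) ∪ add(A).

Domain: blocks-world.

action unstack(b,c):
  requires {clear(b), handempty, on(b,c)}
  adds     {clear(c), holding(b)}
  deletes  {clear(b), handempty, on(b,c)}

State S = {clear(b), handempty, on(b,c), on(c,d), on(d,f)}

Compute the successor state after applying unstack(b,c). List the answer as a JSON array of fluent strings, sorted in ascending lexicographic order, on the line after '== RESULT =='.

Progress:
  pre ⊆ S: {clear(b), handempty, on(b,c)} ⊆ S  — applicable
  S \ del = {on(c,d), on(d,f)}
  ∪ add   = {clear(c), holding(b), on(c,d), on(d,f)}

== RESULT ==
["clear(c)", "holding(b)", "on(c,d)", "on(d,f)"]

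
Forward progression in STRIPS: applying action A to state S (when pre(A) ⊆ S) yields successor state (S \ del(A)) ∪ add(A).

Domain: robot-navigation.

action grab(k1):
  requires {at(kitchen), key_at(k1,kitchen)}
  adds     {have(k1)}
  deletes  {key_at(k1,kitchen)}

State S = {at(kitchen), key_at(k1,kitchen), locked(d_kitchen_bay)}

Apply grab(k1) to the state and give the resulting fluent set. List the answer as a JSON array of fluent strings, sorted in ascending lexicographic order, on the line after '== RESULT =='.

Compute (S \ del) ∪ add:
  pre ⊆ S: {at(kitchen), key_at(k1,kitchen)} ⊆ S  — applicable
  S \ del = {at(kitchen), locked(d_kitchen_bay)}
  ∪ add   = {at(kitchen), have(k1), locked(d_kitchen_bay)}

== RESULT ==
["at(kitchen)", "have(k1)", "locked(d_kitchen_bay)"]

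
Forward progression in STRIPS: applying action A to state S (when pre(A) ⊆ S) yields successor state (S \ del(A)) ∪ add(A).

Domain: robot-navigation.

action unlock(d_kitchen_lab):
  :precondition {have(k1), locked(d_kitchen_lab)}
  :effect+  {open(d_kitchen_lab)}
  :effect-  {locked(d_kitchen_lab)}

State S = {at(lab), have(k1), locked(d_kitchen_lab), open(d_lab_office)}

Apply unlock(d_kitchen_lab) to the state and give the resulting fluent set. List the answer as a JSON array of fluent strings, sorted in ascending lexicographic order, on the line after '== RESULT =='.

Compute (S \ del) ∪ add:
  pre ⊆ S: {have(k1), locked(d_kitchen_lab)} ⊆ S  — applicable
  S \ del = {at(lab), have(k1), open(d_lab_office)}
  ∪ add   = {at(lab), have(k1), open(d_kitchen_lab), open(d_lab_office)}

== RESULT ==
["at(lab)", "have(k1)", "open(d_kitchen_lab)", "open(d_lab_office)"]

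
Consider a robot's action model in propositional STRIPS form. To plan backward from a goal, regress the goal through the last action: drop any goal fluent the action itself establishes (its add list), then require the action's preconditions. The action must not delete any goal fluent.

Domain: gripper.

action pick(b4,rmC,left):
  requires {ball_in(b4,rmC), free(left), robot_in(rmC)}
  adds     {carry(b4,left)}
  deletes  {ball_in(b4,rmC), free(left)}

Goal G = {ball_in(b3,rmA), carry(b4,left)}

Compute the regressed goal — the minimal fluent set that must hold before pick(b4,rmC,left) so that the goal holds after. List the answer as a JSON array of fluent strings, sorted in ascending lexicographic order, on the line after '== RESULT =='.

Regress:
  G ∩ del = {}  (empty — regression defined)
  G \ add = {ball_in(b3,rmA), carry(b4,left)} \ {carry(b4,left)} = {ball_in(b3,rmA)}
  ∪ pre   = {ball_in(b3,rmA)} ∪ {ball_in(b4,rmC), free(left), robot_in(rmC)}
          = {ball_in(b3,rmA), ball_in(b4,rmC), free(left), robot_in(rmC)}

== RESULT ==
["ball_in(b3,rmA)", "ball_in(b4,rmC)", "free(left)", "robot_in(rmC)"]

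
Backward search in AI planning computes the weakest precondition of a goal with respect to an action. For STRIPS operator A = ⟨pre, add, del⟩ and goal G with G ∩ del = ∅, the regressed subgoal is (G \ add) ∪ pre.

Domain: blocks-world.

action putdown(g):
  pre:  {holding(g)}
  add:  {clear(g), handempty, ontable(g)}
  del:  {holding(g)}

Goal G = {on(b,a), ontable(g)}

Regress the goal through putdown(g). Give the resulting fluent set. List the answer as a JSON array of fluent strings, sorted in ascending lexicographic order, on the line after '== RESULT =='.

Regress:
  G ∩ del = {}  (empty — regression defined)
  G \ add = {on(b,a), ontable(g)} \ {clear(g), handempty, ontable(g)} = {on(b,a)}
  ∪ pre   = {on(b,a)} ∪ {holding(g)}
          = {holding(g), on(b,a)}

== RESULT ==
["holding(g)", "on(b,a)"]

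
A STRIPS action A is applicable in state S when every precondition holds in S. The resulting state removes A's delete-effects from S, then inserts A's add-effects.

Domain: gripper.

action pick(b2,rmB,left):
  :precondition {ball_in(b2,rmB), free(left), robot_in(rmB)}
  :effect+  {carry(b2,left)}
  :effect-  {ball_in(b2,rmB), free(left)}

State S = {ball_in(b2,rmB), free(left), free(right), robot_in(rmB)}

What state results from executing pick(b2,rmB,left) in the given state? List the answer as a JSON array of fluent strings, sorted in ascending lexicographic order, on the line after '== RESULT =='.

Progress:
  pre ⊆ S: {ball_in(b2,rmB), free(left), robot_in(rmB)} ⊆ S  — applicable
  S \ del = {free(right), robot_in(rmB)}
  ∪ add   = {carry(b2,left), free(right), robot_in(rmB)}

== RESULT ==
["carry(b2,left)", "free(right)", "robot_in(rmB)"]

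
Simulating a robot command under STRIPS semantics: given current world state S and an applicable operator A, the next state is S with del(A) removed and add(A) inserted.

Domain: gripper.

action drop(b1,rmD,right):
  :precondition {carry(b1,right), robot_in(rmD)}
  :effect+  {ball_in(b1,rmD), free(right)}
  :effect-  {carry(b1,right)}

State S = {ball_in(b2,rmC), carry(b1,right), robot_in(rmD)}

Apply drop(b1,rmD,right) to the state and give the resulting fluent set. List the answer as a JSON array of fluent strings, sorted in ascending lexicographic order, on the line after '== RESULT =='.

Compute (S \ del) ∪ add:
  pre ⊆ S: {carry(b1,right), robot_in(rmD)} ⊆ S  — applicable
  S \ del = {ball_in(b2,rmC), robot_in(rmD)}
  ∪ add   = {ball_in(b1,rmD), ball_in(b2,rmC), free(right), robot_in(rmD)}

== RESULT ==
["ball_in(b1,rmD)", "ball_in(b2,rmC)", "free(right)", "robot_in(rmD)"]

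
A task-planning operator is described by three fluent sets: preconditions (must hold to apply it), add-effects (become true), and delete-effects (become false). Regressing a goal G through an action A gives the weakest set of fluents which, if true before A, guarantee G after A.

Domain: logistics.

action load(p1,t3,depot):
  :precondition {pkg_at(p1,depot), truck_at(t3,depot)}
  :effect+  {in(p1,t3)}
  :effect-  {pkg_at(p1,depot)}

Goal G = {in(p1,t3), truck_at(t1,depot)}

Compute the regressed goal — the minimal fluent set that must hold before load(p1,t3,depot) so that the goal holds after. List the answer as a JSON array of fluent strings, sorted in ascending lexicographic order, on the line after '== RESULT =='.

Regress:
  G ∩ del = {}  (empty — regression defined)
  G \ add = {in(p1,t3), truck_at(t1,depot)} \ {in(p1,t3)} = {truck_at(t1,depot)}
  ∪ pre   = {truck_at(t1,depot)} ∪ {pkg_at(p1,depot), truck_at(t3,depot)}
          = {pkg_at(p1,depot), truck_at(t1,depot), truck_at(t3,depot)}

== RESULT ==
["pkg_at(p1,depot)", "truck_at(t1,depot)", "truck_at(t3,depot)"]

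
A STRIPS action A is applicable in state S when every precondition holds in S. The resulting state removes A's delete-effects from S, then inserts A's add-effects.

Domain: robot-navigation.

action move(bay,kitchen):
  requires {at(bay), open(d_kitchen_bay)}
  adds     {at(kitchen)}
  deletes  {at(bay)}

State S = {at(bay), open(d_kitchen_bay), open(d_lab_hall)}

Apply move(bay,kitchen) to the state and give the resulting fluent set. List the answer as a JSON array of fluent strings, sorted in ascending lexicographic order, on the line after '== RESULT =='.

Compute (S \ del) ∪ add:
  pre ⊆ S: {at(bay), open(d_kitchen_bay)} ⊆ S  — applicable
  S \ del = {open(d_kitchen_bay), open(d_lab_hall)}
  ∪ add   = {at(kitchen), open(d_kitchen_bay), open(d_lab_hall)}

== RESULT ==
["at(kitchen)", "open(d_kitchen_bay)", "open(d_lab_hall)"]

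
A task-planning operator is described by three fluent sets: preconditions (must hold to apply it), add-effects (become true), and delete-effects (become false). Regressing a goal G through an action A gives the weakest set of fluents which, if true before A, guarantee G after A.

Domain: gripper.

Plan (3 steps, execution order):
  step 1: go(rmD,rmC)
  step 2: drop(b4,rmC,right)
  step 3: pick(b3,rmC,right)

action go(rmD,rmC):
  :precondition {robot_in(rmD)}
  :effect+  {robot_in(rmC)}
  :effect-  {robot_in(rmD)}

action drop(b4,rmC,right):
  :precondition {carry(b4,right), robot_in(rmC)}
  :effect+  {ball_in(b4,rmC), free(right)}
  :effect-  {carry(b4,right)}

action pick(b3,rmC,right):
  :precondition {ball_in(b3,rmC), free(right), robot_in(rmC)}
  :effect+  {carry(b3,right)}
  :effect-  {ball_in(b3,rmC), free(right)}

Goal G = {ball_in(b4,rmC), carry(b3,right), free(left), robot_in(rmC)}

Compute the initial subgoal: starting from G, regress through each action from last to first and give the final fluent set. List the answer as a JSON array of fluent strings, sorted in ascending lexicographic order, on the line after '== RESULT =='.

Regress step by step:
  through step 3 (pick(b3,rmC,right)): drop {carry(b3,right)}, keep {ball_in(b4,rmC), free(left), robot_in(rmC)}, require {ball_in(b3,rmC), free(right), robot_in(rmC)}
    → {ball_in(b3,rmC), ball_in(b4,rmC), free(left), free(right), robot_in(rmC)}
  through step 2 (drop(b4,rmC,right)): drop {ball_in(b4,rmC), free(right)}, keep {ball_in(b3,rmC), free(left), robot_in(rmC)}, require {carry(b4,right), robot_in(rmC)}
    → {ball_in(b3,rmC), carry(b4,right), free(left), robot_in(rmC)}
  through step 1 (go(rmD,rmC)): drop {robot_in(rmC)}, keep {ball_in(b3,rmC), carry(b4,right), free(left)}, require {robot_in(rmD)}
    → {ball_in(b3,rmC), carry(b4,right), free(left), robot_in(rmD)}

== RESULT ==
["ball_in(b3,rmC)", "carry(b4,right)", "free(left)", "robot_in(rmD)"]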